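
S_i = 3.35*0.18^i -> [3.35, 0.6, 0.11, 0.02, 0.0]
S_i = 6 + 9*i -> [6, 15, 24, 33, 42]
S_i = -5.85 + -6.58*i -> [-5.85, -12.43, -19.01, -25.59, -32.17]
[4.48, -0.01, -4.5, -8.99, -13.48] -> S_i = 4.48 + -4.49*i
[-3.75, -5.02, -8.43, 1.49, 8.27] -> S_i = Random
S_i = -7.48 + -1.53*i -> [-7.48, -9.01, -10.54, -12.07, -13.6]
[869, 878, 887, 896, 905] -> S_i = 869 + 9*i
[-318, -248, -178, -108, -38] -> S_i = -318 + 70*i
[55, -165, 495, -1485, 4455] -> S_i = 55*-3^i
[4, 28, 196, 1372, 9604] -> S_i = 4*7^i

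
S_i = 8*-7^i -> [8, -56, 392, -2744, 19208]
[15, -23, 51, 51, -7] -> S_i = Random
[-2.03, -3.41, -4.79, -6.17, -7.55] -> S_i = -2.03 + -1.38*i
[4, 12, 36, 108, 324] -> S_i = 4*3^i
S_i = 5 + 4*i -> [5, 9, 13, 17, 21]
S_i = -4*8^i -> [-4, -32, -256, -2048, -16384]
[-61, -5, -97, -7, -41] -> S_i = Random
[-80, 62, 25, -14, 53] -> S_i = Random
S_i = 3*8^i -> [3, 24, 192, 1536, 12288]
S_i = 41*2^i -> [41, 82, 164, 328, 656]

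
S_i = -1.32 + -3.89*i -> [-1.32, -5.21, -9.1, -12.99, -16.88]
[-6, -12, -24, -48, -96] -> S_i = -6*2^i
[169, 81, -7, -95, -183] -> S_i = 169 + -88*i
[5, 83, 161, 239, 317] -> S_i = 5 + 78*i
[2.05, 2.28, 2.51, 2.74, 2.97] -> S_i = 2.05 + 0.23*i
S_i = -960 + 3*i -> [-960, -957, -954, -951, -948]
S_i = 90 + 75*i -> [90, 165, 240, 315, 390]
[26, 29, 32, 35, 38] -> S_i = 26 + 3*i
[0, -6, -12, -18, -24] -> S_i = 0 + -6*i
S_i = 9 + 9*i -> [9, 18, 27, 36, 45]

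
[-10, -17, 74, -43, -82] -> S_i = Random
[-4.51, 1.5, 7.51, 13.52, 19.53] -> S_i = -4.51 + 6.01*i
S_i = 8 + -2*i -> [8, 6, 4, 2, 0]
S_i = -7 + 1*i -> [-7, -6, -5, -4, -3]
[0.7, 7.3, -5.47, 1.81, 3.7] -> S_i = Random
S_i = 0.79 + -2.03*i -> [0.79, -1.24, -3.27, -5.3, -7.33]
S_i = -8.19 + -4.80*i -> [-8.19, -12.99, -17.79, -22.59, -27.39]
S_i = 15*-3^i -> [15, -45, 135, -405, 1215]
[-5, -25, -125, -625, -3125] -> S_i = -5*5^i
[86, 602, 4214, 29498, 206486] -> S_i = 86*7^i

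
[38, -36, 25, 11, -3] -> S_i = Random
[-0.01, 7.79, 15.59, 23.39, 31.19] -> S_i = -0.01 + 7.80*i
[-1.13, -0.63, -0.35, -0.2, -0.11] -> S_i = -1.13*0.56^i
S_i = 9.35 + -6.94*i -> [9.35, 2.41, -4.53, -11.47, -18.41]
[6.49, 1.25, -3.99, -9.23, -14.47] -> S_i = 6.49 + -5.24*i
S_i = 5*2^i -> [5, 10, 20, 40, 80]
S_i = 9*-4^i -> [9, -36, 144, -576, 2304]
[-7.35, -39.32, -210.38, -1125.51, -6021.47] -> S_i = -7.35*5.35^i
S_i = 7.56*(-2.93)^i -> [7.56, -22.15, 64.9, -190.16, 557.18]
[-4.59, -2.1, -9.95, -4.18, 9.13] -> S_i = Random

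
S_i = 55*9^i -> [55, 495, 4455, 40095, 360855]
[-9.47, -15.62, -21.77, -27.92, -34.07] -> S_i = -9.47 + -6.15*i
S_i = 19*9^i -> [19, 171, 1539, 13851, 124659]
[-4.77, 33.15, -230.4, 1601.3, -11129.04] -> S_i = -4.77*(-6.95)^i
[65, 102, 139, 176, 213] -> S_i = 65 + 37*i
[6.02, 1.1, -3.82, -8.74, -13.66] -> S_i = 6.02 + -4.92*i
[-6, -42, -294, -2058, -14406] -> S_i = -6*7^i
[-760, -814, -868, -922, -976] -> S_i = -760 + -54*i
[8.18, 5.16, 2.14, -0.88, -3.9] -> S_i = 8.18 + -3.02*i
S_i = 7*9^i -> [7, 63, 567, 5103, 45927]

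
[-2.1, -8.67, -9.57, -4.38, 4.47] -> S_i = Random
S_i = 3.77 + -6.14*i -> [3.77, -2.37, -8.51, -14.65, -20.79]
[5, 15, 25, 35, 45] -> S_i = 5 + 10*i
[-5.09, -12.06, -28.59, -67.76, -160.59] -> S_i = -5.09*2.37^i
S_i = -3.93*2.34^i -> [-3.93, -9.2, -21.52, -50.35, -117.83]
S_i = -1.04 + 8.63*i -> [-1.04, 7.59, 16.22, 24.85, 33.48]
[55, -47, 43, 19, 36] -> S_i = Random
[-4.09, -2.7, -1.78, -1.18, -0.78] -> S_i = -4.09*0.66^i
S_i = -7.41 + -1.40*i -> [-7.41, -8.81, -10.21, -11.61, -13.01]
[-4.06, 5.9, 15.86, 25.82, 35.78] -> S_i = -4.06 + 9.96*i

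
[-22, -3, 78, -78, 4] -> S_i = Random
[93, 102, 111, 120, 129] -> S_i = 93 + 9*i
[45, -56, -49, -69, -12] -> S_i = Random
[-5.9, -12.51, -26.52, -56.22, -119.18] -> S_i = -5.90*2.12^i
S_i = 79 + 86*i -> [79, 165, 251, 337, 423]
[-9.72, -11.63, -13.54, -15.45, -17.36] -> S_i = -9.72 + -1.91*i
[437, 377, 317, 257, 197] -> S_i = 437 + -60*i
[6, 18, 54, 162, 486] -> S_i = 6*3^i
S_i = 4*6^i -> [4, 24, 144, 864, 5184]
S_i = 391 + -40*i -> [391, 351, 311, 271, 231]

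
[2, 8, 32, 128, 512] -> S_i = 2*4^i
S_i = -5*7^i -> [-5, -35, -245, -1715, -12005]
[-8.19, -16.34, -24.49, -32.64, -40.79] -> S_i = -8.19 + -8.15*i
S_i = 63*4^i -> [63, 252, 1008, 4032, 16128]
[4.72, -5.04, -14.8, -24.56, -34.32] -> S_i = 4.72 + -9.76*i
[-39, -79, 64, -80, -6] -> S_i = Random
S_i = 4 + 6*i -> [4, 10, 16, 22, 28]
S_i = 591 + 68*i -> [591, 659, 727, 795, 863]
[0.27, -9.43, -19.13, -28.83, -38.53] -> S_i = 0.27 + -9.70*i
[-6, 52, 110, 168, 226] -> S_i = -6 + 58*i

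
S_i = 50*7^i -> [50, 350, 2450, 17150, 120050]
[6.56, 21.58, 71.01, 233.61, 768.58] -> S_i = 6.56*3.29^i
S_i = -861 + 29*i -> [-861, -832, -803, -774, -745]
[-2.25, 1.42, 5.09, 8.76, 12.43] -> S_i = -2.25 + 3.67*i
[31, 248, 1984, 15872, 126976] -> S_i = 31*8^i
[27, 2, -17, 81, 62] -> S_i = Random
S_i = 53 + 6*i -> [53, 59, 65, 71, 77]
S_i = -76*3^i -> [-76, -228, -684, -2052, -6156]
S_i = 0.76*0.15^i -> [0.76, 0.11, 0.02, 0.0, 0.0]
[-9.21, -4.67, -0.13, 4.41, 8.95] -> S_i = -9.21 + 4.54*i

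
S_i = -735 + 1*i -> [-735, -734, -733, -732, -731]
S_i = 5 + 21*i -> [5, 26, 47, 68, 89]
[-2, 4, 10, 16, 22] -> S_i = -2 + 6*i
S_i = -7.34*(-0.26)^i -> [-7.34, 1.91, -0.5, 0.13, -0.03]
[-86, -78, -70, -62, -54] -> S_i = -86 + 8*i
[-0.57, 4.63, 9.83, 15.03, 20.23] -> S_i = -0.57 + 5.20*i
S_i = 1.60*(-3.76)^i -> [1.6, -6.02, 22.62, -85.05, 319.79]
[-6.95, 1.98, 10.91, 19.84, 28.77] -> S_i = -6.95 + 8.93*i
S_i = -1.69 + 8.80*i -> [-1.69, 7.11, 15.91, 24.71, 33.51]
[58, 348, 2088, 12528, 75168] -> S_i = 58*6^i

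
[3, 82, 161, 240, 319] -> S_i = 3 + 79*i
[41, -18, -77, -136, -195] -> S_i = 41 + -59*i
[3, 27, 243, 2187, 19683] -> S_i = 3*9^i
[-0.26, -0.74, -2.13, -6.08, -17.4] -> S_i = -0.26*2.86^i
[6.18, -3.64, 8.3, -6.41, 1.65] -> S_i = Random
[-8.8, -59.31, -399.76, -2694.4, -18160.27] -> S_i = -8.80*6.74^i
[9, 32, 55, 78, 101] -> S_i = 9 + 23*i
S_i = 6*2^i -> [6, 12, 24, 48, 96]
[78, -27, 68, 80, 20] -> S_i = Random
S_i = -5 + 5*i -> [-5, 0, 5, 10, 15]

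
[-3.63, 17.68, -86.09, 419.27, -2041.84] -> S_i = -3.63*(-4.87)^i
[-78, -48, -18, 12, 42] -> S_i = -78 + 30*i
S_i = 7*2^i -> [7, 14, 28, 56, 112]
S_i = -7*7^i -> [-7, -49, -343, -2401, -16807]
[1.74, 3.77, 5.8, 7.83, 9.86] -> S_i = 1.74 + 2.03*i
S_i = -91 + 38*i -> [-91, -53, -15, 23, 61]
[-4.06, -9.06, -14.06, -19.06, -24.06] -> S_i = -4.06 + -5.00*i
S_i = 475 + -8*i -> [475, 467, 459, 451, 443]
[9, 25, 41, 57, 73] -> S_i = 9 + 16*i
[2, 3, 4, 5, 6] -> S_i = 2 + 1*i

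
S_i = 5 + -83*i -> [5, -78, -161, -244, -327]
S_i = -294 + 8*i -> [-294, -286, -278, -270, -262]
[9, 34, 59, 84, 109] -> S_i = 9 + 25*i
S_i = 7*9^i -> [7, 63, 567, 5103, 45927]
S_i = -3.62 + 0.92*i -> [-3.62, -2.7, -1.78, -0.86, 0.06]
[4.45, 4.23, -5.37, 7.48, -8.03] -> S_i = Random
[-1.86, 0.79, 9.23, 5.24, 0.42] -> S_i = Random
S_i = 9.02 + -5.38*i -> [9.02, 3.64, -1.74, -7.12, -12.5]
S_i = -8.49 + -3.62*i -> [-8.49, -12.11, -15.73, -19.35, -22.97]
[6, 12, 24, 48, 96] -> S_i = 6*2^i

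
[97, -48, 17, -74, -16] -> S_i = Random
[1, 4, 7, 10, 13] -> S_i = 1 + 3*i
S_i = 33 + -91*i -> [33, -58, -149, -240, -331]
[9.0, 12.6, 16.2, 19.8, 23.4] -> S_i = 9.00 + 3.60*i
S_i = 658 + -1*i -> [658, 657, 656, 655, 654]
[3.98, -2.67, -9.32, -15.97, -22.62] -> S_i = 3.98 + -6.65*i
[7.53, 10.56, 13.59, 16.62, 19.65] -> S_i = 7.53 + 3.03*i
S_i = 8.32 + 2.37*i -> [8.32, 10.69, 13.06, 15.43, 17.8]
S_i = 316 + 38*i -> [316, 354, 392, 430, 468]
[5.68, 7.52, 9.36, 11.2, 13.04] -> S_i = 5.68 + 1.84*i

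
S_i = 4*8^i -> [4, 32, 256, 2048, 16384]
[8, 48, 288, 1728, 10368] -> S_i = 8*6^i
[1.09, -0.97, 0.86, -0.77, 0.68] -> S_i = 1.09*(-0.89)^i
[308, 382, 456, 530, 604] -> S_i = 308 + 74*i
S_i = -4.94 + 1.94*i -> [-4.94, -3.0, -1.06, 0.88, 2.82]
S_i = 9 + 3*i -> [9, 12, 15, 18, 21]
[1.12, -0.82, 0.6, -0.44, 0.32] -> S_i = 1.12*(-0.73)^i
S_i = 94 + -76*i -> [94, 18, -58, -134, -210]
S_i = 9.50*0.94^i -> [9.5, 8.93, 8.39, 7.89, 7.42]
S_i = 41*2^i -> [41, 82, 164, 328, 656]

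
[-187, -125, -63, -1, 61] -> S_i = -187 + 62*i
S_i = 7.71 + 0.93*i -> [7.71, 8.64, 9.57, 10.5, 11.43]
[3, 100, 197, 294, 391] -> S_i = 3 + 97*i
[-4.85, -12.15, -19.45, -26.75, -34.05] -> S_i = -4.85 + -7.30*i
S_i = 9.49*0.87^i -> [9.49, 8.26, 7.18, 6.25, 5.44]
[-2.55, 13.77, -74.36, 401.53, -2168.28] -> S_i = -2.55*(-5.40)^i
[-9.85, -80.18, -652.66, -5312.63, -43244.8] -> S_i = -9.85*8.14^i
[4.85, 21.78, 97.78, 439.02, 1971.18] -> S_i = 4.85*4.49^i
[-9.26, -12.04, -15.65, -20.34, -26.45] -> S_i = -9.26*1.30^i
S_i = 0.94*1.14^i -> [0.94, 1.07, 1.22, 1.39, 1.59]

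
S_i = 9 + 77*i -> [9, 86, 163, 240, 317]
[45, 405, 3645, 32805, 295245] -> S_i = 45*9^i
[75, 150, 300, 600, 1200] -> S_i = 75*2^i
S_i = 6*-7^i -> [6, -42, 294, -2058, 14406]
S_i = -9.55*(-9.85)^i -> [-9.55, 94.07, -926.56, 9126.66, -89897.64]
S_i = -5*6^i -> [-5, -30, -180, -1080, -6480]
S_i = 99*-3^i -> [99, -297, 891, -2673, 8019]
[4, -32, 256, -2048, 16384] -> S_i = 4*-8^i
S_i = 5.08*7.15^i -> [5.08, 36.32, 259.7, 1856.87, 13276.63]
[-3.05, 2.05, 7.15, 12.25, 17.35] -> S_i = -3.05 + 5.10*i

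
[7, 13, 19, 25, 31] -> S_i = 7 + 6*i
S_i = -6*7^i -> [-6, -42, -294, -2058, -14406]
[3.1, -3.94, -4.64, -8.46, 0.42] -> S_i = Random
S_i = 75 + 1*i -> [75, 76, 77, 78, 79]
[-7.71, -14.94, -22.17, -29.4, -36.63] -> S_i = -7.71 + -7.23*i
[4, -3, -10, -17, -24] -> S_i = 4 + -7*i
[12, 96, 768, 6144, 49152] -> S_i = 12*8^i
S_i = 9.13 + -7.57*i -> [9.13, 1.56, -6.01, -13.58, -21.15]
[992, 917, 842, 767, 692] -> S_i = 992 + -75*i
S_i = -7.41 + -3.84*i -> [-7.41, -11.25, -15.09, -18.93, -22.77]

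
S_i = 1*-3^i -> [1, -3, 9, -27, 81]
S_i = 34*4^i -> [34, 136, 544, 2176, 8704]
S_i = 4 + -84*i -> [4, -80, -164, -248, -332]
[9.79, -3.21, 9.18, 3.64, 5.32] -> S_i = Random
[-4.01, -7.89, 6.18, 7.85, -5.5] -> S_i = Random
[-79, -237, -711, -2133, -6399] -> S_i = -79*3^i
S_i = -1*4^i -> [-1, -4, -16, -64, -256]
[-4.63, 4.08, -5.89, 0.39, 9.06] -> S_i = Random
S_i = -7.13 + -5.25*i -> [-7.13, -12.38, -17.63, -22.88, -28.13]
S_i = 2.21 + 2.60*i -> [2.21, 4.81, 7.41, 10.01, 12.61]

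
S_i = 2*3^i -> [2, 6, 18, 54, 162]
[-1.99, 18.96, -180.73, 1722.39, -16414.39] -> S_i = -1.99*(-9.53)^i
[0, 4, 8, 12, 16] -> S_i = 0 + 4*i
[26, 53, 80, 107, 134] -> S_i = 26 + 27*i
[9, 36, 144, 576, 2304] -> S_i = 9*4^i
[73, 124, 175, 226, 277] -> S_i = 73 + 51*i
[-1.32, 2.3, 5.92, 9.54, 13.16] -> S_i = -1.32 + 3.62*i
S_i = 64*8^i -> [64, 512, 4096, 32768, 262144]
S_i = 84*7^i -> [84, 588, 4116, 28812, 201684]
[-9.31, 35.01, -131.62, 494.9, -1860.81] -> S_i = -9.31*(-3.76)^i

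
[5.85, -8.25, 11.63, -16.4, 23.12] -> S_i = 5.85*(-1.41)^i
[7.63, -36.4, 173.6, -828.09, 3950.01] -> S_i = 7.63*(-4.77)^i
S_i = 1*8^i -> [1, 8, 64, 512, 4096]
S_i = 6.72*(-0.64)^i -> [6.72, -4.3, 2.75, -1.76, 1.13]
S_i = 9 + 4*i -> [9, 13, 17, 21, 25]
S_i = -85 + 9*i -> [-85, -76, -67, -58, -49]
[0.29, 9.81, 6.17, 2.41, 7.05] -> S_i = Random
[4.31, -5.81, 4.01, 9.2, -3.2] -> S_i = Random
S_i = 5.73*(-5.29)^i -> [5.73, -30.31, 160.35, -848.25, 4487.22]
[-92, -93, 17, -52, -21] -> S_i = Random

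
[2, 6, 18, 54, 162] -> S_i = 2*3^i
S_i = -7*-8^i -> [-7, 56, -448, 3584, -28672]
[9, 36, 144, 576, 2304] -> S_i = 9*4^i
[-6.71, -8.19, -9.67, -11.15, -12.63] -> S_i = -6.71 + -1.48*i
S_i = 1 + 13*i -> [1, 14, 27, 40, 53]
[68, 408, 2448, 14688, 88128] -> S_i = 68*6^i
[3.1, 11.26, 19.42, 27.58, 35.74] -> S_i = 3.10 + 8.16*i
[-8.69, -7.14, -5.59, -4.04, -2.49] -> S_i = -8.69 + 1.55*i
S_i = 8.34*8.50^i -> [8.34, 70.89, 602.56, 5121.8, 43535.32]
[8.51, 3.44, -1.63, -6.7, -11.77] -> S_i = 8.51 + -5.07*i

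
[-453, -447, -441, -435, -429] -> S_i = -453 + 6*i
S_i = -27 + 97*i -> [-27, 70, 167, 264, 361]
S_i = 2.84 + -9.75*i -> [2.84, -6.91, -16.66, -26.41, -36.16]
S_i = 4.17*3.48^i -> [4.17, 14.51, 50.5, 175.74, 611.58]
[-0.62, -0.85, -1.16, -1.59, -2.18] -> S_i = -0.62*1.37^i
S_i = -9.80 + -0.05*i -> [-9.8, -9.85, -9.9, -9.95, -10.0]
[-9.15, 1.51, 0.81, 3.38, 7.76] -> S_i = Random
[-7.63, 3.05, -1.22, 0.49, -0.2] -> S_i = -7.63*(-0.40)^i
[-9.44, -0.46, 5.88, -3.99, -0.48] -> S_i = Random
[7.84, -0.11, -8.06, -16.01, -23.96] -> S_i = 7.84 + -7.95*i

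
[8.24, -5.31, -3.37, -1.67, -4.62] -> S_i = Random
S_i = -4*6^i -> [-4, -24, -144, -864, -5184]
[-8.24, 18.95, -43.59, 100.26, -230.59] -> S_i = -8.24*(-2.30)^i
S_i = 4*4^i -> [4, 16, 64, 256, 1024]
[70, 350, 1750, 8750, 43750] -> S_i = 70*5^i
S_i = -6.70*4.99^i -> [-6.7, -33.43, -166.83, -832.49, -4154.1]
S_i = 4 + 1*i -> [4, 5, 6, 7, 8]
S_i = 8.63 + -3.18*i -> [8.63, 5.45, 2.27, -0.91, -4.09]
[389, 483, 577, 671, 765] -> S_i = 389 + 94*i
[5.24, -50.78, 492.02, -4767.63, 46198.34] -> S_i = 5.24*(-9.69)^i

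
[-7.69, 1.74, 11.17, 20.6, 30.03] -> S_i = -7.69 + 9.43*i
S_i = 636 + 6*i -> [636, 642, 648, 654, 660]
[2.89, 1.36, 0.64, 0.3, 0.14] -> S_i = 2.89*0.47^i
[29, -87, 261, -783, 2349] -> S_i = 29*-3^i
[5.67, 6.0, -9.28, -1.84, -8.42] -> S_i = Random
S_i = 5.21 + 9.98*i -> [5.21, 15.19, 25.17, 35.15, 45.13]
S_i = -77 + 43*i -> [-77, -34, 9, 52, 95]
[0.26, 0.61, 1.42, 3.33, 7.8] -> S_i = 0.26*2.34^i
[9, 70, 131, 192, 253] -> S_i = 9 + 61*i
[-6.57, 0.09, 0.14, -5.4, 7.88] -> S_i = Random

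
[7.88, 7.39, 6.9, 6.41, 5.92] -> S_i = 7.88 + -0.49*i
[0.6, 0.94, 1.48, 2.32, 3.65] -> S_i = 0.60*1.57^i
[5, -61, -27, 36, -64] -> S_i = Random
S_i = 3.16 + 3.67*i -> [3.16, 6.83, 10.5, 14.17, 17.84]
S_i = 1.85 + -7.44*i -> [1.85, -5.59, -13.03, -20.47, -27.91]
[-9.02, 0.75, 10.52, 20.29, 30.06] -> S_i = -9.02 + 9.77*i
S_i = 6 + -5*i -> [6, 1, -4, -9, -14]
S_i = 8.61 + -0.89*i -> [8.61, 7.72, 6.83, 5.94, 5.05]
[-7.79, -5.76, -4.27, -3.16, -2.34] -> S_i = -7.79*0.74^i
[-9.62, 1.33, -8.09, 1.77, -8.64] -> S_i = Random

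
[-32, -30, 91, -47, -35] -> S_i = Random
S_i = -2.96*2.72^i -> [-2.96, -8.05, -21.9, -59.57, -162.02]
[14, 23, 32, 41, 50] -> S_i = 14 + 9*i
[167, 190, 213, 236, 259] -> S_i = 167 + 23*i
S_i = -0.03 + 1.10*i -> [-0.03, 1.07, 2.17, 3.27, 4.37]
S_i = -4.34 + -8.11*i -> [-4.34, -12.45, -20.56, -28.67, -36.78]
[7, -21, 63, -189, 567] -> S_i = 7*-3^i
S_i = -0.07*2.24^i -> [-0.07, -0.16, -0.35, -0.79, -1.76]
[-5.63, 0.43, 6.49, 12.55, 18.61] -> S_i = -5.63 + 6.06*i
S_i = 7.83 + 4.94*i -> [7.83, 12.77, 17.71, 22.65, 27.59]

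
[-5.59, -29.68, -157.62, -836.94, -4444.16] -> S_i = -5.59*5.31^i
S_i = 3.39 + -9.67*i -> [3.39, -6.28, -15.95, -25.62, -35.29]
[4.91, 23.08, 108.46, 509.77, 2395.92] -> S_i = 4.91*4.70^i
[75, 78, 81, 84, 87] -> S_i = 75 + 3*i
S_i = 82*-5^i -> [82, -410, 2050, -10250, 51250]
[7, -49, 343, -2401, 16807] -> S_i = 7*-7^i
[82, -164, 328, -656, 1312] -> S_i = 82*-2^i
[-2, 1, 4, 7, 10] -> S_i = -2 + 3*i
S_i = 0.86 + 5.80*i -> [0.86, 6.66, 12.46, 18.26, 24.06]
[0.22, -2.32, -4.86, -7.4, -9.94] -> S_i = 0.22 + -2.54*i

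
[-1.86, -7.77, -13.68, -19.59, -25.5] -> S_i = -1.86 + -5.91*i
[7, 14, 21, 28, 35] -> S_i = 7 + 7*i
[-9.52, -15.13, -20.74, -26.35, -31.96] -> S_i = -9.52 + -5.61*i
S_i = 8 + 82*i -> [8, 90, 172, 254, 336]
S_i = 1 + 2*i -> [1, 3, 5, 7, 9]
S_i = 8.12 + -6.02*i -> [8.12, 2.1, -3.92, -9.94, -15.96]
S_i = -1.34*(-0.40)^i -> [-1.34, 0.54, -0.21, 0.09, -0.03]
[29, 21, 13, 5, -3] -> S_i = 29 + -8*i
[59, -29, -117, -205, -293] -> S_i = 59 + -88*i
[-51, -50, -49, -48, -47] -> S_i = -51 + 1*i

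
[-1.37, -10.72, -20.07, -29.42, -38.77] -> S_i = -1.37 + -9.35*i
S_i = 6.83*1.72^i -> [6.83, 11.75, 20.21, 34.75, 59.78]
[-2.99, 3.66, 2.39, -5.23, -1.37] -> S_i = Random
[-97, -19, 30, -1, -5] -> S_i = Random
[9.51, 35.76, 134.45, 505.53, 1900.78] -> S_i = 9.51*3.76^i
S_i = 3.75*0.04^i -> [3.75, 0.15, 0.01, 0.0, 0.0]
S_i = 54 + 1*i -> [54, 55, 56, 57, 58]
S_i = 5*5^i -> [5, 25, 125, 625, 3125]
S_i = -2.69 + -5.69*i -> [-2.69, -8.38, -14.07, -19.76, -25.45]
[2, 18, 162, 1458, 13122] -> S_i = 2*9^i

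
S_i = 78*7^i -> [78, 546, 3822, 26754, 187278]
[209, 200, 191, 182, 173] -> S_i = 209 + -9*i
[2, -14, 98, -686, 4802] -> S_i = 2*-7^i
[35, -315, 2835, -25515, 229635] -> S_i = 35*-9^i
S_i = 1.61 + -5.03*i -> [1.61, -3.42, -8.45, -13.48, -18.51]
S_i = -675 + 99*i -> [-675, -576, -477, -378, -279]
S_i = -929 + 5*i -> [-929, -924, -919, -914, -909]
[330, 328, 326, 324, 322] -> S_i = 330 + -2*i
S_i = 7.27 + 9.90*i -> [7.27, 17.17, 27.07, 36.97, 46.87]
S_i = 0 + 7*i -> [0, 7, 14, 21, 28]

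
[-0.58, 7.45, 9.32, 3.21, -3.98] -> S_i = Random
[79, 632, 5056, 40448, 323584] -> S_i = 79*8^i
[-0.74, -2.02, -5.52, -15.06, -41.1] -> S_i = -0.74*2.73^i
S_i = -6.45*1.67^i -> [-6.45, -10.77, -17.99, -30.04, -50.17]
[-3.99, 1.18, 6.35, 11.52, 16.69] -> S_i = -3.99 + 5.17*i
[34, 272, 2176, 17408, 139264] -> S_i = 34*8^i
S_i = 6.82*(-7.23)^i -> [6.82, -49.31, 356.5, -2577.5, 18635.35]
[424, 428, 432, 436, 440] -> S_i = 424 + 4*i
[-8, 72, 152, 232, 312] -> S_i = -8 + 80*i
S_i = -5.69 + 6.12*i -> [-5.69, 0.43, 6.55, 12.67, 18.79]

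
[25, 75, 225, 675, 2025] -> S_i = 25*3^i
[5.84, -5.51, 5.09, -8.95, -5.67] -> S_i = Random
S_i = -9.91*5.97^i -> [-9.91, -59.16, -353.2, -2108.61, -12588.41]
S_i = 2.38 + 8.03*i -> [2.38, 10.41, 18.44, 26.47, 34.5]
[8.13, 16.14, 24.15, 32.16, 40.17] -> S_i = 8.13 + 8.01*i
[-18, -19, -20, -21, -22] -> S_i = -18 + -1*i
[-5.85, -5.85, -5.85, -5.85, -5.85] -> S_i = -5.85*1.00^i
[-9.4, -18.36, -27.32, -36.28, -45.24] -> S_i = -9.40 + -8.96*i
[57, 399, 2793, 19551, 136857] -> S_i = 57*7^i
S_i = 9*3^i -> [9, 27, 81, 243, 729]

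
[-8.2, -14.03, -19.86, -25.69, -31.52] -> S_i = -8.20 + -5.83*i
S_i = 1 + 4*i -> [1, 5, 9, 13, 17]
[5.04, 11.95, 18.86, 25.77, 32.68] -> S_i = 5.04 + 6.91*i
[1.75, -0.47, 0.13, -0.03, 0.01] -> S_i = 1.75*(-0.27)^i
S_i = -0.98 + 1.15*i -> [-0.98, 0.17, 1.32, 2.47, 3.62]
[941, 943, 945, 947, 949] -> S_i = 941 + 2*i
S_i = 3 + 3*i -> [3, 6, 9, 12, 15]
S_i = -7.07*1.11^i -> [-7.07, -7.85, -8.71, -9.67, -10.73]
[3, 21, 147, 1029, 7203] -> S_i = 3*7^i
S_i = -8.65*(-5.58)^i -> [-8.65, 48.27, -269.33, 1502.86, -8385.96]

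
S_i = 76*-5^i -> [76, -380, 1900, -9500, 47500]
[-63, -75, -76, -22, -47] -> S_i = Random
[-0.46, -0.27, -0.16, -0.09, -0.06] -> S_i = -0.46*0.59^i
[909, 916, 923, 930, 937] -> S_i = 909 + 7*i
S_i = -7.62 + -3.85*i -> [-7.62, -11.47, -15.32, -19.17, -23.02]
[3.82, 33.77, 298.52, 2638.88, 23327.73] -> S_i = 3.82*8.84^i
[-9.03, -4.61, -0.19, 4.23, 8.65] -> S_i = -9.03 + 4.42*i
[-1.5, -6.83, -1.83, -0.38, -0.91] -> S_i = Random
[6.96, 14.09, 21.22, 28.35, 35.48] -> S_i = 6.96 + 7.13*i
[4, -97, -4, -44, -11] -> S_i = Random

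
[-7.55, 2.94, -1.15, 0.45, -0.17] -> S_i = -7.55*(-0.39)^i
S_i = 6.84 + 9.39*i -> [6.84, 16.23, 25.62, 35.01, 44.4]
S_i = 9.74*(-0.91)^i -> [9.74, -8.86, 8.07, -7.34, 6.68]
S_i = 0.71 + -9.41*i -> [0.71, -8.7, -18.11, -27.52, -36.93]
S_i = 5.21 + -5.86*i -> [5.21, -0.65, -6.51, -12.37, -18.23]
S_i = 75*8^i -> [75, 600, 4800, 38400, 307200]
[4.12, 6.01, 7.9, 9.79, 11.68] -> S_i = 4.12 + 1.89*i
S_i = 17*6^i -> [17, 102, 612, 3672, 22032]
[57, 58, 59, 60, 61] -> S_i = 57 + 1*i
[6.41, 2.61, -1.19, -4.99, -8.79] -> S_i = 6.41 + -3.80*i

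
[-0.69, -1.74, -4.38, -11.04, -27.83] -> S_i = -0.69*2.52^i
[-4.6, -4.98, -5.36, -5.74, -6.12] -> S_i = -4.60 + -0.38*i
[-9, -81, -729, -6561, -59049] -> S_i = -9*9^i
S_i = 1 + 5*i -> [1, 6, 11, 16, 21]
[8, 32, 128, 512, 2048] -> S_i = 8*4^i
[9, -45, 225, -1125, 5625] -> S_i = 9*-5^i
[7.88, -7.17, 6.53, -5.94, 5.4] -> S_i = 7.88*(-0.91)^i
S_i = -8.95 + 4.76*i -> [-8.95, -4.19, 0.57, 5.33, 10.09]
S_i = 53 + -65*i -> [53, -12, -77, -142, -207]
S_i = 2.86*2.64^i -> [2.86, 7.55, 19.93, 52.62, 138.93]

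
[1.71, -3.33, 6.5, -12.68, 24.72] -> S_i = 1.71*(-1.95)^i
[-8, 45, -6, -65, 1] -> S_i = Random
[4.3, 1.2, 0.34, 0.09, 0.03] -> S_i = 4.30*0.28^i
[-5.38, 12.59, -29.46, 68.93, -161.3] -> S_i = -5.38*(-2.34)^i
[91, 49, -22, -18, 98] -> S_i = Random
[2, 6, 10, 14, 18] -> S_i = 2 + 4*i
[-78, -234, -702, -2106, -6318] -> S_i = -78*3^i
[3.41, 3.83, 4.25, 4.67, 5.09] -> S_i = 3.41 + 0.42*i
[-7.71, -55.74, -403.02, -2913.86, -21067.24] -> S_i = -7.71*7.23^i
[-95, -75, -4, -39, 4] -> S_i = Random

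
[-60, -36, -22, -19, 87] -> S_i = Random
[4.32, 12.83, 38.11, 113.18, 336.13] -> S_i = 4.32*2.97^i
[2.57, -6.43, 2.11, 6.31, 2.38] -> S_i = Random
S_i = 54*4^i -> [54, 216, 864, 3456, 13824]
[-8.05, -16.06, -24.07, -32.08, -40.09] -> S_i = -8.05 + -8.01*i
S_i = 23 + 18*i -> [23, 41, 59, 77, 95]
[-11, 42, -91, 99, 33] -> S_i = Random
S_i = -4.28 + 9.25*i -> [-4.28, 4.97, 14.22, 23.47, 32.72]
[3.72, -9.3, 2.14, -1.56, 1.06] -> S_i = Random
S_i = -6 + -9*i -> [-6, -15, -24, -33, -42]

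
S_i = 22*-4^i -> [22, -88, 352, -1408, 5632]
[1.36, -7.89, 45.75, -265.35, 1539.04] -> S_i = 1.36*(-5.80)^i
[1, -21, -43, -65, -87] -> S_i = 1 + -22*i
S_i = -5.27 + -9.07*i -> [-5.27, -14.34, -23.41, -32.48, -41.55]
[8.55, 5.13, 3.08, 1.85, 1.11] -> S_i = 8.55*0.60^i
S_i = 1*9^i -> [1, 9, 81, 729, 6561]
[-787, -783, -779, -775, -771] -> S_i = -787 + 4*i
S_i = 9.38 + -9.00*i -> [9.38, 0.38, -8.62, -17.62, -26.62]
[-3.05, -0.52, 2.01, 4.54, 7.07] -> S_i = -3.05 + 2.53*i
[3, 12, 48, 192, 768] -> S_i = 3*4^i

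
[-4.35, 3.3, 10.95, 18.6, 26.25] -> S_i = -4.35 + 7.65*i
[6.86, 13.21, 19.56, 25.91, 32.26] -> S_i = 6.86 + 6.35*i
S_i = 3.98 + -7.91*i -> [3.98, -3.93, -11.84, -19.75, -27.66]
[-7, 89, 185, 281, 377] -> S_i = -7 + 96*i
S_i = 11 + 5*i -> [11, 16, 21, 26, 31]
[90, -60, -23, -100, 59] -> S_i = Random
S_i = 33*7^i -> [33, 231, 1617, 11319, 79233]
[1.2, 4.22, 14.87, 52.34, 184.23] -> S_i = 1.20*3.52^i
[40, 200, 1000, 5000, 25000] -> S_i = 40*5^i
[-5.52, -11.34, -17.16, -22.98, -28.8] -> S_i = -5.52 + -5.82*i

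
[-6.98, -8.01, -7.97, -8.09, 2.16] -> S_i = Random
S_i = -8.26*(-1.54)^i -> [-8.26, 12.72, -19.59, 30.17, -46.46]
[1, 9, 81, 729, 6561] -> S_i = 1*9^i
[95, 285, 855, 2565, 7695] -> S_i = 95*3^i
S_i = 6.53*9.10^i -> [6.53, 59.42, 540.75, 4920.82, 44779.45]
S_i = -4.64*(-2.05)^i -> [-4.64, 9.51, -19.5, 39.97, -81.95]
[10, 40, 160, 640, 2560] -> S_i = 10*4^i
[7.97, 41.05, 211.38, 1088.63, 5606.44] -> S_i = 7.97*5.15^i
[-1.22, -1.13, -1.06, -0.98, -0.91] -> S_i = -1.22*0.93^i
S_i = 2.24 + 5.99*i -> [2.24, 8.23, 14.22, 20.21, 26.2]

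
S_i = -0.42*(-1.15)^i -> [-0.42, 0.48, -0.56, 0.64, -0.73]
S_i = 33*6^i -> [33, 198, 1188, 7128, 42768]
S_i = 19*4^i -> [19, 76, 304, 1216, 4864]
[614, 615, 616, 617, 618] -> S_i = 614 + 1*i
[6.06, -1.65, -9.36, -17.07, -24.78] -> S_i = 6.06 + -7.71*i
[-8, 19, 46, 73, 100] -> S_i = -8 + 27*i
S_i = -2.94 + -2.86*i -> [-2.94, -5.8, -8.66, -11.52, -14.38]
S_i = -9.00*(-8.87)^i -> [-9.0, 79.83, -708.09, 6280.78, -55710.49]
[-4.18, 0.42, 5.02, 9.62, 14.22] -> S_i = -4.18 + 4.60*i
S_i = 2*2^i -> [2, 4, 8, 16, 32]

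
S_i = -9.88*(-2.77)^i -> [-9.88, 27.37, -75.81, 209.99, -581.67]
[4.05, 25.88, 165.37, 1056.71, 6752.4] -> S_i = 4.05*6.39^i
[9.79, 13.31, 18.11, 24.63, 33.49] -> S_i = 9.79*1.36^i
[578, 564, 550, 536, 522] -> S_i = 578 + -14*i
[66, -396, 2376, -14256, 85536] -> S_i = 66*-6^i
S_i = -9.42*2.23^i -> [-9.42, -21.01, -46.84, -104.46, -232.95]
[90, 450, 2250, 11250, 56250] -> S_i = 90*5^i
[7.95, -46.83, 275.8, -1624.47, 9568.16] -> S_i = 7.95*(-5.89)^i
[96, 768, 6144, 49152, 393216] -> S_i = 96*8^i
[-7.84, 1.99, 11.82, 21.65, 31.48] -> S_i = -7.84 + 9.83*i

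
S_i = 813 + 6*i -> [813, 819, 825, 831, 837]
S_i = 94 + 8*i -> [94, 102, 110, 118, 126]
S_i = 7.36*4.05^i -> [7.36, 29.81, 120.72, 488.93, 1980.15]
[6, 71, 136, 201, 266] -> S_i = 6 + 65*i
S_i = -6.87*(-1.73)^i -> [-6.87, 11.89, -20.56, 35.57, -61.54]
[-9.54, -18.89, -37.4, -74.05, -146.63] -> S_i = -9.54*1.98^i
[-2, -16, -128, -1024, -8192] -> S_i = -2*8^i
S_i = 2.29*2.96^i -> [2.29, 6.78, 20.06, 59.39, 175.79]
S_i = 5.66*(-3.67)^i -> [5.66, -20.77, 76.23, -279.78, 1026.79]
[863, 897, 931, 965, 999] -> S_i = 863 + 34*i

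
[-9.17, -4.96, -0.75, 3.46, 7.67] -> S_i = -9.17 + 4.21*i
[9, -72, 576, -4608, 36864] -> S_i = 9*-8^i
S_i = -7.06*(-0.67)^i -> [-7.06, 4.73, -3.17, 2.12, -1.42]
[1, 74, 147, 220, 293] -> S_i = 1 + 73*i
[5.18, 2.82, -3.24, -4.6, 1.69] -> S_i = Random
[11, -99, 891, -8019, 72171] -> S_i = 11*-9^i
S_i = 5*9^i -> [5, 45, 405, 3645, 32805]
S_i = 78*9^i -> [78, 702, 6318, 56862, 511758]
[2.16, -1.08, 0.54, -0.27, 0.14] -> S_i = 2.16*(-0.50)^i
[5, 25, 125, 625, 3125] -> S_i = 5*5^i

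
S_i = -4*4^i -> [-4, -16, -64, -256, -1024]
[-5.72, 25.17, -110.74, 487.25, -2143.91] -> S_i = -5.72*(-4.40)^i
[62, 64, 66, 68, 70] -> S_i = 62 + 2*i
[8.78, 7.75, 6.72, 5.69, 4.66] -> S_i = 8.78 + -1.03*i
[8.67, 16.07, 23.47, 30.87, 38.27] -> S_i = 8.67 + 7.40*i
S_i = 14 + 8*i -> [14, 22, 30, 38, 46]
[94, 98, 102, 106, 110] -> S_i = 94 + 4*i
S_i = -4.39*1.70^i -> [-4.39, -7.46, -12.69, -21.57, -36.67]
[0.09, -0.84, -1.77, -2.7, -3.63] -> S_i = 0.09 + -0.93*i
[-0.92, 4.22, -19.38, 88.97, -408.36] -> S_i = -0.92*(-4.59)^i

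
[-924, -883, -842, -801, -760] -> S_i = -924 + 41*i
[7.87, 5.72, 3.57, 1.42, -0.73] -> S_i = 7.87 + -2.15*i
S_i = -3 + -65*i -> [-3, -68, -133, -198, -263]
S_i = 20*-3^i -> [20, -60, 180, -540, 1620]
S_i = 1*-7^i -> [1, -7, 49, -343, 2401]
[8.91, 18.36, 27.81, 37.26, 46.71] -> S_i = 8.91 + 9.45*i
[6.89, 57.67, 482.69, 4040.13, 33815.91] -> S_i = 6.89*8.37^i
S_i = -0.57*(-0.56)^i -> [-0.57, 0.32, -0.18, 0.1, -0.06]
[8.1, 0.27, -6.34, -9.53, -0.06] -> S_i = Random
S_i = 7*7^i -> [7, 49, 343, 2401, 16807]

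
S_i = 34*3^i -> [34, 102, 306, 918, 2754]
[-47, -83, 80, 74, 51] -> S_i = Random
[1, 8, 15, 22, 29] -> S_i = 1 + 7*i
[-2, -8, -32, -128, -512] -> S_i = -2*4^i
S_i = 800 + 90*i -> [800, 890, 980, 1070, 1160]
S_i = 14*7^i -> [14, 98, 686, 4802, 33614]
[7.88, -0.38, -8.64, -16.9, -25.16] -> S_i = 7.88 + -8.26*i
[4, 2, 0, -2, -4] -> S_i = 4 + -2*i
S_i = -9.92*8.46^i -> [-9.92, -83.92, -709.99, -6006.52, -50815.14]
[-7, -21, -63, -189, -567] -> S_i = -7*3^i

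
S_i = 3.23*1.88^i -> [3.23, 6.07, 11.42, 21.46, 40.35]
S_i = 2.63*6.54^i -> [2.63, 17.2, 112.49, 735.68, 4811.35]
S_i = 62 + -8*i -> [62, 54, 46, 38, 30]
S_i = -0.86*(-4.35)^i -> [-0.86, 3.74, -16.27, 70.79, -307.93]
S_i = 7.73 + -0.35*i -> [7.73, 7.38, 7.03, 6.68, 6.33]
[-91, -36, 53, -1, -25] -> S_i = Random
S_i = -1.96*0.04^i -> [-1.96, -0.08, -0.0, -0.0, -0.0]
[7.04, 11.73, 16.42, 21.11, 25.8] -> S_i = 7.04 + 4.69*i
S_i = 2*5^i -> [2, 10, 50, 250, 1250]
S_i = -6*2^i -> [-6, -12, -24, -48, -96]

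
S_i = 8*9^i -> [8, 72, 648, 5832, 52488]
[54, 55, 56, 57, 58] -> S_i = 54 + 1*i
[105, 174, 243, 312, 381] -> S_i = 105 + 69*i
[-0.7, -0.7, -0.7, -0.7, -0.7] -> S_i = -0.70*1.00^i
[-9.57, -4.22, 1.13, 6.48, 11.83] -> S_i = -9.57 + 5.35*i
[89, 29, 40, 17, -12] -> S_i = Random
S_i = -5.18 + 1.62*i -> [-5.18, -3.56, -1.94, -0.32, 1.3]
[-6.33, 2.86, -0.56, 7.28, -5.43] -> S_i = Random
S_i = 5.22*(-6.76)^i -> [5.22, -35.29, 238.54, -1612.54, 10900.77]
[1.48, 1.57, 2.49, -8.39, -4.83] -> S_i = Random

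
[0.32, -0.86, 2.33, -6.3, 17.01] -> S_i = 0.32*(-2.70)^i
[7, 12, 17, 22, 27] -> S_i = 7 + 5*i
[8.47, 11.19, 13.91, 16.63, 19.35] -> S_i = 8.47 + 2.72*i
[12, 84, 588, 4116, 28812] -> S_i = 12*7^i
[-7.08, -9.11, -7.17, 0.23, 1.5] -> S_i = Random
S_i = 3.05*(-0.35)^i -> [3.05, -1.07, 0.37, -0.13, 0.05]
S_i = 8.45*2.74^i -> [8.45, 23.15, 63.44, 173.82, 476.28]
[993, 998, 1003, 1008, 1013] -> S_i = 993 + 5*i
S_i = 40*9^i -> [40, 360, 3240, 29160, 262440]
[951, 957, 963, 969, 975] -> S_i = 951 + 6*i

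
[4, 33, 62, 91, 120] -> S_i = 4 + 29*i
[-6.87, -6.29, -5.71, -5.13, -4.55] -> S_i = -6.87 + 0.58*i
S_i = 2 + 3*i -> [2, 5, 8, 11, 14]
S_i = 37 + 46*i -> [37, 83, 129, 175, 221]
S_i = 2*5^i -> [2, 10, 50, 250, 1250]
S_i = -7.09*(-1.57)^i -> [-7.09, 11.13, -17.48, 27.44, -43.08]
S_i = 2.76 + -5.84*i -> [2.76, -3.08, -8.92, -14.76, -20.6]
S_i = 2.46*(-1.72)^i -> [2.46, -4.23, 7.28, -12.52, 21.53]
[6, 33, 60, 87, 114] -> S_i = 6 + 27*i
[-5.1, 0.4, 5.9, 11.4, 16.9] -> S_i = -5.10 + 5.50*i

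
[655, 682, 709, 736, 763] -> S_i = 655 + 27*i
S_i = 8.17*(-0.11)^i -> [8.17, -0.9, 0.1, -0.01, 0.0]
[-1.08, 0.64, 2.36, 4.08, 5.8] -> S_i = -1.08 + 1.72*i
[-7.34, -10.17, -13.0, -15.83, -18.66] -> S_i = -7.34 + -2.83*i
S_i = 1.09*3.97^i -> [1.09, 4.33, 17.18, 68.2, 270.76]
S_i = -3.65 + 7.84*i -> [-3.65, 4.19, 12.03, 19.87, 27.71]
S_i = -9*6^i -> [-9, -54, -324, -1944, -11664]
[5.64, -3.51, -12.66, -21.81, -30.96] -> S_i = 5.64 + -9.15*i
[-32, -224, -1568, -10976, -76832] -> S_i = -32*7^i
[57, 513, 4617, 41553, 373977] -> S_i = 57*9^i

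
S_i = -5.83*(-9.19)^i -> [-5.83, 53.58, -492.38, 4524.96, -41584.42]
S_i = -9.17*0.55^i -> [-9.17, -5.04, -2.77, -1.53, -0.84]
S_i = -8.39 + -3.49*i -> [-8.39, -11.88, -15.37, -18.86, -22.35]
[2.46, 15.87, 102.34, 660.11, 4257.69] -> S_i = 2.46*6.45^i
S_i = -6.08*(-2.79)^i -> [-6.08, 16.96, -47.33, 132.04, -368.4]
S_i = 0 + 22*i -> [0, 22, 44, 66, 88]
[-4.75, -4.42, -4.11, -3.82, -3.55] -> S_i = -4.75*0.93^i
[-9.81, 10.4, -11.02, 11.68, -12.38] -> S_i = -9.81*(-1.06)^i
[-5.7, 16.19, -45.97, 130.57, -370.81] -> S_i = -5.70*(-2.84)^i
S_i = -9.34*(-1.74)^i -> [-9.34, 16.25, -28.28, 49.2, -85.61]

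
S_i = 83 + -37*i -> [83, 46, 9, -28, -65]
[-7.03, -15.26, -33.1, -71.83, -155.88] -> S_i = -7.03*2.17^i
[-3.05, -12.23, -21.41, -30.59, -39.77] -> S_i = -3.05 + -9.18*i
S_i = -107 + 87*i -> [-107, -20, 67, 154, 241]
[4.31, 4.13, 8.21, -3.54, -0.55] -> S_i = Random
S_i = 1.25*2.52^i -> [1.25, 3.15, 7.94, 20.0, 50.41]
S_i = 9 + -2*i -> [9, 7, 5, 3, 1]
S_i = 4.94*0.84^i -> [4.94, 4.15, 3.49, 2.93, 2.46]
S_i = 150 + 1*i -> [150, 151, 152, 153, 154]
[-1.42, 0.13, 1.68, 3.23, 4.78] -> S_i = -1.42 + 1.55*i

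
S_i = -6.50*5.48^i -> [-6.5, -35.62, -195.2, -1069.68, -5861.86]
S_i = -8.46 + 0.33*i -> [-8.46, -8.13, -7.8, -7.47, -7.14]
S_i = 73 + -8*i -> [73, 65, 57, 49, 41]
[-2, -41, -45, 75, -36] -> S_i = Random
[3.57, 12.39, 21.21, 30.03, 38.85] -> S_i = 3.57 + 8.82*i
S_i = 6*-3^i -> [6, -18, 54, -162, 486]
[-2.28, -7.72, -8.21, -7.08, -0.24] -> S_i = Random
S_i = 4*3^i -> [4, 12, 36, 108, 324]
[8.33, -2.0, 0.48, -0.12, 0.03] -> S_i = 8.33*(-0.24)^i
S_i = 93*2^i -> [93, 186, 372, 744, 1488]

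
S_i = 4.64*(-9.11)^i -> [4.64, -42.27, 385.08, -3508.11, 31958.88]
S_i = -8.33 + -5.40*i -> [-8.33, -13.73, -19.13, -24.53, -29.93]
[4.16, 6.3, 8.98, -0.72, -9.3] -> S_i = Random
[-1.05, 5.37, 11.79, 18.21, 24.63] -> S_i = -1.05 + 6.42*i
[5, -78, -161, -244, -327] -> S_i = 5 + -83*i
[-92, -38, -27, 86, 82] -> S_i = Random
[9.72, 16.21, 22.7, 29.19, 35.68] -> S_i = 9.72 + 6.49*i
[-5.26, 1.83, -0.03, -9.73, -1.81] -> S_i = Random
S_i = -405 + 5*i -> [-405, -400, -395, -390, -385]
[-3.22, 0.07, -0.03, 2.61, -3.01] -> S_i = Random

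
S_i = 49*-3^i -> [49, -147, 441, -1323, 3969]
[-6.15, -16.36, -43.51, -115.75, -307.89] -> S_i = -6.15*2.66^i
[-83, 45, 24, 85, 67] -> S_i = Random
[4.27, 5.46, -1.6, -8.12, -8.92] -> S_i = Random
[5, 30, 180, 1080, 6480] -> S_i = 5*6^i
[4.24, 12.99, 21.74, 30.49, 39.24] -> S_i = 4.24 + 8.75*i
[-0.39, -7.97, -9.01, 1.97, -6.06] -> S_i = Random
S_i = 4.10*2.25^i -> [4.1, 9.22, 20.76, 46.7, 105.08]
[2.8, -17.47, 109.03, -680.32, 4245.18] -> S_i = 2.80*(-6.24)^i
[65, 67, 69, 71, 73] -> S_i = 65 + 2*i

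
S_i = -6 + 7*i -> [-6, 1, 8, 15, 22]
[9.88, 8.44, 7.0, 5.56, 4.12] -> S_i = 9.88 + -1.44*i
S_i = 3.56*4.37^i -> [3.56, 15.56, 67.98, 297.09, 1298.3]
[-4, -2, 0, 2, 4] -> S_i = -4 + 2*i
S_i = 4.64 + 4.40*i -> [4.64, 9.04, 13.44, 17.84, 22.24]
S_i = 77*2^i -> [77, 154, 308, 616, 1232]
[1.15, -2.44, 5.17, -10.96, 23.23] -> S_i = 1.15*(-2.12)^i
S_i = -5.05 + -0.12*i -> [-5.05, -5.17, -5.29, -5.41, -5.53]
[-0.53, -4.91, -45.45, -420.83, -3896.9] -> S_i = -0.53*9.26^i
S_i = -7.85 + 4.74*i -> [-7.85, -3.11, 1.63, 6.37, 11.11]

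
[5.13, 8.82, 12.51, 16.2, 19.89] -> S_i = 5.13 + 3.69*i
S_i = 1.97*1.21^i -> [1.97, 2.38, 2.88, 3.49, 4.22]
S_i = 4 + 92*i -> [4, 96, 188, 280, 372]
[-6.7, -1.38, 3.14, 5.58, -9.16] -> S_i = Random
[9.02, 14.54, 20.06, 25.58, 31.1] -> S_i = 9.02 + 5.52*i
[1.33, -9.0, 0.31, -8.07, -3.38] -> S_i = Random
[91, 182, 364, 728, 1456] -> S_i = 91*2^i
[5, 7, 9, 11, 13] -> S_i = 5 + 2*i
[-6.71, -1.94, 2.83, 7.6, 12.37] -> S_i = -6.71 + 4.77*i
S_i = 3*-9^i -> [3, -27, 243, -2187, 19683]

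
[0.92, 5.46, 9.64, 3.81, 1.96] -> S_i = Random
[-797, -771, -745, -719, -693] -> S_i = -797 + 26*i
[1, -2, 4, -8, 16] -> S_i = 1*-2^i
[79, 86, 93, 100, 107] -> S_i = 79 + 7*i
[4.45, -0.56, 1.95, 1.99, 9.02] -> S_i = Random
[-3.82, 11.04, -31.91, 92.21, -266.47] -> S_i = -3.82*(-2.89)^i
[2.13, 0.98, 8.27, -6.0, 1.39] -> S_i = Random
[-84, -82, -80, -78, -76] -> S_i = -84 + 2*i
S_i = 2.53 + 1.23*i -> [2.53, 3.76, 4.99, 6.22, 7.45]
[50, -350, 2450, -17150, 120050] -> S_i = 50*-7^i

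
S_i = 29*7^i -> [29, 203, 1421, 9947, 69629]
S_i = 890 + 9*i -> [890, 899, 908, 917, 926]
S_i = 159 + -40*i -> [159, 119, 79, 39, -1]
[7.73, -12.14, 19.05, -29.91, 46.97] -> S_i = 7.73*(-1.57)^i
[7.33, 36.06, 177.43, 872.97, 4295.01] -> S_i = 7.33*4.92^i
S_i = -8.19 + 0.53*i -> [-8.19, -7.66, -7.13, -6.6, -6.07]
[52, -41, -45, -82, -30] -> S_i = Random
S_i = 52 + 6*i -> [52, 58, 64, 70, 76]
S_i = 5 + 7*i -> [5, 12, 19, 26, 33]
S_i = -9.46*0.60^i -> [-9.46, -5.68, -3.41, -2.04, -1.23]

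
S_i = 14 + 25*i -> [14, 39, 64, 89, 114]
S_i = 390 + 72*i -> [390, 462, 534, 606, 678]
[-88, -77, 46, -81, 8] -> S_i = Random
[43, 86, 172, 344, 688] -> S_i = 43*2^i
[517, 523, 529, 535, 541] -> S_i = 517 + 6*i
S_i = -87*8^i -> [-87, -696, -5568, -44544, -356352]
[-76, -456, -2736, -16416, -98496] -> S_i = -76*6^i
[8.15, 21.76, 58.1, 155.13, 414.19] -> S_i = 8.15*2.67^i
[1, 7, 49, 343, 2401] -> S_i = 1*7^i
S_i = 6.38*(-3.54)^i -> [6.38, -22.59, 79.95, -283.03, 1001.92]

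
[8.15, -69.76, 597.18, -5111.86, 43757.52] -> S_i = 8.15*(-8.56)^i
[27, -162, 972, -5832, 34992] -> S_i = 27*-6^i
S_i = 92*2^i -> [92, 184, 368, 736, 1472]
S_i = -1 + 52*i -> [-1, 51, 103, 155, 207]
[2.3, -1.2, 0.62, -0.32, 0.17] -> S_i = 2.30*(-0.52)^i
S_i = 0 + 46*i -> [0, 46, 92, 138, 184]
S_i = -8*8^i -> [-8, -64, -512, -4096, -32768]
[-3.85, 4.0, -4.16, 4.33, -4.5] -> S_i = -3.85*(-1.04)^i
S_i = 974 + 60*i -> [974, 1034, 1094, 1154, 1214]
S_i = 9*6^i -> [9, 54, 324, 1944, 11664]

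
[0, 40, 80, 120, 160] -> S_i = 0 + 40*i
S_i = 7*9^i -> [7, 63, 567, 5103, 45927]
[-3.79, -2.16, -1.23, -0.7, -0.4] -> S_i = -3.79*0.57^i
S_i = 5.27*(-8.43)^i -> [5.27, -44.43, 374.51, -3157.14, 26614.66]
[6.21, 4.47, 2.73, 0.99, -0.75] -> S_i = 6.21 + -1.74*i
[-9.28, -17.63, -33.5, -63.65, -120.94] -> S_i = -9.28*1.90^i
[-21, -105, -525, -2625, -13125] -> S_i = -21*5^i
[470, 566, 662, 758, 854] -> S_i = 470 + 96*i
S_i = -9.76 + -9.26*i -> [-9.76, -19.02, -28.28, -37.54, -46.8]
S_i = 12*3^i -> [12, 36, 108, 324, 972]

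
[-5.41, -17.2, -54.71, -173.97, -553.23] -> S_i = -5.41*3.18^i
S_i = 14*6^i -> [14, 84, 504, 3024, 18144]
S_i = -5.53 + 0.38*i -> [-5.53, -5.15, -4.77, -4.39, -4.01]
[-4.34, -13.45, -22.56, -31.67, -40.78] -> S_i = -4.34 + -9.11*i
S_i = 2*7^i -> [2, 14, 98, 686, 4802]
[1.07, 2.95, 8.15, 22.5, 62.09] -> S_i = 1.07*2.76^i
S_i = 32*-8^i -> [32, -256, 2048, -16384, 131072]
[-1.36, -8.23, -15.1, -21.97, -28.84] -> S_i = -1.36 + -6.87*i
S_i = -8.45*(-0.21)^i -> [-8.45, 1.77, -0.37, 0.08, -0.02]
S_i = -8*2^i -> [-8, -16, -32, -64, -128]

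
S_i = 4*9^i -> [4, 36, 324, 2916, 26244]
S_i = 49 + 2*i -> [49, 51, 53, 55, 57]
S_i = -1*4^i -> [-1, -4, -16, -64, -256]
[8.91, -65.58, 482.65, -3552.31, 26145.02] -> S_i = 8.91*(-7.36)^i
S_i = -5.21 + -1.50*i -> [-5.21, -6.71, -8.21, -9.71, -11.21]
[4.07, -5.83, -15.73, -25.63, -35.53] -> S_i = 4.07 + -9.90*i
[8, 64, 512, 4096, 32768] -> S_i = 8*8^i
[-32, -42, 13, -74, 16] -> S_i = Random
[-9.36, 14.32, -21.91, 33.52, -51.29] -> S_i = -9.36*(-1.53)^i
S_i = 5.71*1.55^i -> [5.71, 8.85, 13.72, 21.26, 32.96]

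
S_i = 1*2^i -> [1, 2, 4, 8, 16]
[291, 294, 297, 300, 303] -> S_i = 291 + 3*i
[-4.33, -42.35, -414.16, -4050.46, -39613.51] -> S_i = -4.33*9.78^i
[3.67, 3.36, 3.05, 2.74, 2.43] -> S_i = 3.67 + -0.31*i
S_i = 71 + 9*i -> [71, 80, 89, 98, 107]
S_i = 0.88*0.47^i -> [0.88, 0.41, 0.19, 0.09, 0.04]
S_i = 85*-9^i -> [85, -765, 6885, -61965, 557685]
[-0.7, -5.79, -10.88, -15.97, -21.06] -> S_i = -0.70 + -5.09*i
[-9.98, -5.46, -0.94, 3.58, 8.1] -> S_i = -9.98 + 4.52*i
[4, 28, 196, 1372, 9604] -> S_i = 4*7^i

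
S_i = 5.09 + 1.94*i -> [5.09, 7.03, 8.97, 10.91, 12.85]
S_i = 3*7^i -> [3, 21, 147, 1029, 7203]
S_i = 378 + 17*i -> [378, 395, 412, 429, 446]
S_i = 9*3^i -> [9, 27, 81, 243, 729]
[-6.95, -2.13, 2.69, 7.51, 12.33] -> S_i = -6.95 + 4.82*i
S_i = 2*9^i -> [2, 18, 162, 1458, 13122]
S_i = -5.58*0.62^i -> [-5.58, -3.46, -2.14, -1.33, -0.82]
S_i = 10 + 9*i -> [10, 19, 28, 37, 46]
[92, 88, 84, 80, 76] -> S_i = 92 + -4*i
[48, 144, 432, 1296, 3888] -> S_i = 48*3^i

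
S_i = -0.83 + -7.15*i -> [-0.83, -7.98, -15.13, -22.28, -29.43]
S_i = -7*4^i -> [-7, -28, -112, -448, -1792]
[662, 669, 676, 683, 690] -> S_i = 662 + 7*i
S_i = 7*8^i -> [7, 56, 448, 3584, 28672]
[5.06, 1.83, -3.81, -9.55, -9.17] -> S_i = Random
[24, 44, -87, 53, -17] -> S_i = Random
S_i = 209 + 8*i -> [209, 217, 225, 233, 241]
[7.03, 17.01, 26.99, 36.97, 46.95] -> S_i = 7.03 + 9.98*i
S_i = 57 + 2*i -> [57, 59, 61, 63, 65]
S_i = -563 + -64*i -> [-563, -627, -691, -755, -819]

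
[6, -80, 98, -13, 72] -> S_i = Random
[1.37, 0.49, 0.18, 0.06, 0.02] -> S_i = 1.37*0.36^i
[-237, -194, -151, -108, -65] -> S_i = -237 + 43*i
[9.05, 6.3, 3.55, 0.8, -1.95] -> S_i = 9.05 + -2.75*i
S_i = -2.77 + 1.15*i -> [-2.77, -1.62, -0.47, 0.68, 1.83]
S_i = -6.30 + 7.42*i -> [-6.3, 1.12, 8.54, 15.96, 23.38]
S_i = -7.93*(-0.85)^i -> [-7.93, 6.74, -5.73, 4.87, -4.14]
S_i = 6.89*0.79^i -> [6.89, 5.44, 4.3, 3.4, 2.68]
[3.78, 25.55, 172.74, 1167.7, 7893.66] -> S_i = 3.78*6.76^i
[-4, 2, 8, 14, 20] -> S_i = -4 + 6*i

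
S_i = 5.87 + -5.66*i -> [5.87, 0.21, -5.45, -11.11, -16.77]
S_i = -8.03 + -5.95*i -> [-8.03, -13.98, -19.93, -25.88, -31.83]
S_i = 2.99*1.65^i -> [2.99, 4.93, 8.14, 13.43, 22.16]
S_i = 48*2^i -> [48, 96, 192, 384, 768]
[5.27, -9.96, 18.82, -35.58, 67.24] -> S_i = 5.27*(-1.89)^i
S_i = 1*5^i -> [1, 5, 25, 125, 625]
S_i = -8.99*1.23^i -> [-8.99, -11.06, -13.6, -16.73, -20.58]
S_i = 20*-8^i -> [20, -160, 1280, -10240, 81920]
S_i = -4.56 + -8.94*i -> [-4.56, -13.5, -22.44, -31.38, -40.32]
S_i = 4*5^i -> [4, 20, 100, 500, 2500]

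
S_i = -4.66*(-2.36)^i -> [-4.66, 11.0, -25.95, 61.25, -144.56]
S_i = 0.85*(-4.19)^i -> [0.85, -3.56, 14.92, -62.53, 261.98]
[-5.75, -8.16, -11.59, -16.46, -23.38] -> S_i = -5.75*1.42^i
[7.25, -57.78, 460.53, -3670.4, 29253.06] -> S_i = 7.25*(-7.97)^i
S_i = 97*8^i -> [97, 776, 6208, 49664, 397312]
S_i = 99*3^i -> [99, 297, 891, 2673, 8019]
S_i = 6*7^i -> [6, 42, 294, 2058, 14406]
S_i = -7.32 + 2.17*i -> [-7.32, -5.15, -2.98, -0.81, 1.36]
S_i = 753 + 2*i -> [753, 755, 757, 759, 761]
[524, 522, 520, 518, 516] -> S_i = 524 + -2*i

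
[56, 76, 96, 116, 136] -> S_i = 56 + 20*i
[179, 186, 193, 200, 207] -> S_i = 179 + 7*i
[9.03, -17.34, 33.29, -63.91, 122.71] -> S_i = 9.03*(-1.92)^i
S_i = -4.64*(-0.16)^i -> [-4.64, 0.74, -0.12, 0.02, -0.0]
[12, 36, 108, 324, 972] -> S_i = 12*3^i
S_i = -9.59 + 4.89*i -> [-9.59, -4.7, 0.19, 5.08, 9.97]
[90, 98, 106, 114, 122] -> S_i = 90 + 8*i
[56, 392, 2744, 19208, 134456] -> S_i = 56*7^i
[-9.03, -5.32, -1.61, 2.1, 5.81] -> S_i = -9.03 + 3.71*i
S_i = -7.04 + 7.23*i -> [-7.04, 0.19, 7.42, 14.65, 21.88]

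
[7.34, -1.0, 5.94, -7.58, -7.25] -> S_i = Random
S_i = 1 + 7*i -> [1, 8, 15, 22, 29]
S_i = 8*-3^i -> [8, -24, 72, -216, 648]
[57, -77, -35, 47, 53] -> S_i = Random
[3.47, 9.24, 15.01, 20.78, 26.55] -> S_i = 3.47 + 5.77*i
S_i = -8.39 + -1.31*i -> [-8.39, -9.7, -11.01, -12.32, -13.63]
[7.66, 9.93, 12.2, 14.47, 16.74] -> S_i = 7.66 + 2.27*i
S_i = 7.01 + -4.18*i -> [7.01, 2.83, -1.35, -5.53, -9.71]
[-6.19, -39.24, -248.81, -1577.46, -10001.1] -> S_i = -6.19*6.34^i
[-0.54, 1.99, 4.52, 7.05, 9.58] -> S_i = -0.54 + 2.53*i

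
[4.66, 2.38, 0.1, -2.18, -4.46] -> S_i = 4.66 + -2.28*i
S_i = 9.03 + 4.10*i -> [9.03, 13.13, 17.23, 21.33, 25.43]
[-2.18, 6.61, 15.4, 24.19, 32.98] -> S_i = -2.18 + 8.79*i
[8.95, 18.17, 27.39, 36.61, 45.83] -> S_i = 8.95 + 9.22*i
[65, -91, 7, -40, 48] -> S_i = Random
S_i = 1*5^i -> [1, 5, 25, 125, 625]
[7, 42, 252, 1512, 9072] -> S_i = 7*6^i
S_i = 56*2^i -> [56, 112, 224, 448, 896]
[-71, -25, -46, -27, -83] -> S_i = Random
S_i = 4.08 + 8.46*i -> [4.08, 12.54, 21.0, 29.46, 37.92]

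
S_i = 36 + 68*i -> [36, 104, 172, 240, 308]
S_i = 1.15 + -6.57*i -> [1.15, -5.42, -11.99, -18.56, -25.13]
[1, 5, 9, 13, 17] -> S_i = 1 + 4*i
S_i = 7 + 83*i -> [7, 90, 173, 256, 339]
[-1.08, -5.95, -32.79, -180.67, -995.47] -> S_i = -1.08*5.51^i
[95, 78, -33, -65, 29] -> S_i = Random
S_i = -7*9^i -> [-7, -63, -567, -5103, -45927]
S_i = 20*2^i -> [20, 40, 80, 160, 320]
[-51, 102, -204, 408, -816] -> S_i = -51*-2^i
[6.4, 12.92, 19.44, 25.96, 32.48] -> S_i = 6.40 + 6.52*i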